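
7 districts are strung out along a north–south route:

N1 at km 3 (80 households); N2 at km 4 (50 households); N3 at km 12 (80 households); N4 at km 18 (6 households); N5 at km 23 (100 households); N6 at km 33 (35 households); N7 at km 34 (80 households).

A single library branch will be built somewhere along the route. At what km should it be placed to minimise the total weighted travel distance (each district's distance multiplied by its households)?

x = 18

For a sum of weighted absolute distances on a line, the optimum is the weighted median (not the mean). Total weight W = 431; half-weight = 215.5.
Sort by position and accumulate weight:
  km 3 (N1, w=80) → cum 80
  km 4 (N2, w=50) → cum 130
  km 12 (N3, w=80) → cum 210
  km 18 (N4, w=6) → cum 216  ≥ 215.5 → median here
  km 23 (N5, w=100) → cum 316
  km 33 (N6, w=35) → cum 351
  km 34 (N7, w=80) → cum 431
Optimal location: km 18.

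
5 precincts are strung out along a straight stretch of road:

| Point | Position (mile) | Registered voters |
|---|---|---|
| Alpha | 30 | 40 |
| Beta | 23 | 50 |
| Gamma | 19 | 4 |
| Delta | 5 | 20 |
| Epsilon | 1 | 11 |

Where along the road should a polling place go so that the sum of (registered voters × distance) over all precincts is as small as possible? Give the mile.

x = 23

For a sum of weighted absolute distances on a line, the optimum is the weighted median (not the mean). Total weight W = 125; half-weight = 62.5.
Sort by position and accumulate weight:
  mile 1 (Epsilon, w=11) → cum 11
  mile 5 (Delta, w=20) → cum 31
  mile 19 (Gamma, w=4) → cum 35
  mile 23 (Beta, w=50) → cum 85  ≥ 62.5 → median here
  mile 30 (Alpha, w=40) → cum 125
Optimal location: mile 23.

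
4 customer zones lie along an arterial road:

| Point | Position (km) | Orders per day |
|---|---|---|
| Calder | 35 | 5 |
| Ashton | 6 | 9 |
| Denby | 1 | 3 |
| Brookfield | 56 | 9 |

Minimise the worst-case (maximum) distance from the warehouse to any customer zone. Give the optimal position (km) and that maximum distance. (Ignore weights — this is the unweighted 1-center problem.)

location 28.5, max distance 27.5

The 1-center on a line is the midpoint of the two extreme points: leftmost at 1, rightmost at 56.
Optimal location = (1 + 56)/2 = 28.5; maximum distance = (56 − 1)/2 = 27.5.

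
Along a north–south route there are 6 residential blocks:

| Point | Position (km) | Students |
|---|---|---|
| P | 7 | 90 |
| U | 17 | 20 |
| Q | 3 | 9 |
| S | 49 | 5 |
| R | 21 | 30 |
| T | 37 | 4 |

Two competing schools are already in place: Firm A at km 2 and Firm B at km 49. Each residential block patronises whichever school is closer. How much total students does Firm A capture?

The indifferent point is the midpoint (2+49)/2 = 25.5; residential blocks left of it (closer to Firm A at 2) go to Firm A, those right go to Firm B.
  Q at 3 (w=9) → Firm A
  P at 7 (w=90) → Firm A
  U at 17 (w=20) → Firm A
  R at 21 (w=30) → Firm A
  T at 37 (w=4) → Firm B
  S at 49 (w=5) → Firm B
Firm A captures 149; Firm B captures 9.

149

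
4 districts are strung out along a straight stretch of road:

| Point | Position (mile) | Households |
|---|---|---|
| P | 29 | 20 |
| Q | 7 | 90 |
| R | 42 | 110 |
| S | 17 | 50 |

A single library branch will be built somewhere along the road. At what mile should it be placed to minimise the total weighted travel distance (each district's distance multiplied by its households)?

For a sum of weighted absolute distances on a line, the optimum is the weighted median (not the mean). Total weight W = 270; half-weight = 135.
Sort by position and accumulate weight:
  mile 7 (Q, w=90) → cum 90
  mile 17 (S, w=50) → cum 140  ≥ 135 → median here
  mile 29 (P, w=20) → cum 160
  mile 42 (R, w=110) → cum 270
Optimal location: mile 17.

x = 17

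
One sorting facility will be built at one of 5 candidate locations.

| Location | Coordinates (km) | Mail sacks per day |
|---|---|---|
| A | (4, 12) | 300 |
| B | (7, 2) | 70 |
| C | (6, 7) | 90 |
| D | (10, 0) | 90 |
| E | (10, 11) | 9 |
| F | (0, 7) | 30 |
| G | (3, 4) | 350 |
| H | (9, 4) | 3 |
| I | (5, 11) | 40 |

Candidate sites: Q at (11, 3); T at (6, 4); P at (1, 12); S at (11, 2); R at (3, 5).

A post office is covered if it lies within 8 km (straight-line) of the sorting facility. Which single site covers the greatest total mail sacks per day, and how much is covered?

R, covering 883

Coverage radius r = 8 km; a point is covered iff (Δx)²+(Δy)² ≤ 8² = 64.
  Q (11, 3): covers {B, C, D, H} → 253
  T (6, 4): covers {B, C, D, F, G, H, I} → 673
  P (1, 12): covers {A, C, F, I} → 460
  S (11, 2): covers {B, C, D, H} → 253
  R (3, 5): covers {A, B, C, F, G, H, I} → 883
Maximum coverage at R: 883 mail sacks per day.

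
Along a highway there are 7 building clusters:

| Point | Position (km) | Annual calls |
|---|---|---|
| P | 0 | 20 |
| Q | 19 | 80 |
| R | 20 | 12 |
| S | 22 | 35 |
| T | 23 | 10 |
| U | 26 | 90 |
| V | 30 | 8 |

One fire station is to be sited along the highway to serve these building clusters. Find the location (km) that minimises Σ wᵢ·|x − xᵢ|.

For a sum of weighted absolute distances on a line, the optimum is the weighted median (not the mean). Total weight W = 255; half-weight = 127.5.
Sort by position and accumulate weight:
  km 0 (P, w=20) → cum 20
  km 19 (Q, w=80) → cum 100
  km 20 (R, w=12) → cum 112
  km 22 (S, w=35) → cum 147  ≥ 127.5 → median here
  km 23 (T, w=10) → cum 157
  km 26 (U, w=90) → cum 247
  km 30 (V, w=8) → cum 255
Optimal location: km 22.

x = 22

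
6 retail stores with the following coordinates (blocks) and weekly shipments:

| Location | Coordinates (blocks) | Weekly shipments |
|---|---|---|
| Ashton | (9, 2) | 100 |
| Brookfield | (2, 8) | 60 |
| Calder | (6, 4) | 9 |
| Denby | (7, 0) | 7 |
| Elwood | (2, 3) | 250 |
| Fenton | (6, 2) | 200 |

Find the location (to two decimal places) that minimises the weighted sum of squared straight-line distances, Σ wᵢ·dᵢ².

The minimiser of Σwᵢ‖p−pᵢ‖² is the weighted centroid p* = (Σwᵢpᵢ)/(Σwᵢ).
Σwᵢ = 626.
Σwᵢxᵢ = 100·9 + 60·2 + 9·6 + 7·7 + 250·2 + 200·6 = 2823.
Σwᵢyᵢ = 100·2 + 60·8 + 9·4 + 7·0 + 250·3 + 200·2 = 1866.
x* = 2823/626 = 4.51, y* = 1866/626 = 2.98.

(4.51, 2.98)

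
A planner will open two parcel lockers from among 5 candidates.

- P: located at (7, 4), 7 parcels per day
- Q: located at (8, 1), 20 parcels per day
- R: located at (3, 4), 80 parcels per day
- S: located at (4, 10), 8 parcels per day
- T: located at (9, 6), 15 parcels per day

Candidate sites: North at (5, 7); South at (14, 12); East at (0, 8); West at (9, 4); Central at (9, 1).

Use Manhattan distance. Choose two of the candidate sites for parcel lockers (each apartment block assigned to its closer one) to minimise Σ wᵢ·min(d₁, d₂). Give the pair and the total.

{North, West}, total 556

Evaluate every pair (each demand assigned to the nearer of the two):
  {North, West}: total = 556
  {North, Central}: total = 562
  {West, Central}: total = 632
  {East, West}: total = 652
  {South, West}: total = 692
  {North, South}: total = 722
  {North, East}: total = 722
  {East, Central}: total = 738
  {South, Central}: total = 946
  {South, East}: total = 1150
Best pair: {North, West} with total 556.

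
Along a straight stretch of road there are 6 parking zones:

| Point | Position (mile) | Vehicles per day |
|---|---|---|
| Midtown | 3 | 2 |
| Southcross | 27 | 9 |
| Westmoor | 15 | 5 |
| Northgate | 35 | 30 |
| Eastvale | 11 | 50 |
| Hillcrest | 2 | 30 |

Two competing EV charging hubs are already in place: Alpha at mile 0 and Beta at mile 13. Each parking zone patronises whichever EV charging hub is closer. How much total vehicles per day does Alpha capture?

The indifferent point is the midpoint (0+13)/2 = 6.5; parking zones left of it (closer to Alpha at 0) go to Alpha, those right go to Beta.
  Hillcrest at 2 (w=30) → Alpha
  Midtown at 3 (w=2) → Alpha
  Eastvale at 11 (w=50) → Beta
  Westmoor at 15 (w=5) → Beta
  Southcross at 27 (w=9) → Beta
  Northgate at 35 (w=30) → Beta
Alpha captures 32; Beta captures 94.

32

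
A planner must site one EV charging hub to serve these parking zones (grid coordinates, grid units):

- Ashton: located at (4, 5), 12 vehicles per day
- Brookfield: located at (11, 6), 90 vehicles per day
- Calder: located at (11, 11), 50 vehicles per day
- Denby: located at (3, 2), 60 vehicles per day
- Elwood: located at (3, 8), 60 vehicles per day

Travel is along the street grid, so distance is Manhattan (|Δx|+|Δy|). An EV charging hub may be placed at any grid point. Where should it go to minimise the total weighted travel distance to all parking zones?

(11, 6)

Manhattan distance separates: Σwᵢ(|x−xᵢ|+|y−yᵢ|) = Σwᵢ|x−xᵢ| + Σwᵢ|y−yᵢ|, so x and y are optimised independently as 1-D weighted medians.
Total weight W = 272; half = 136.
x-coordinate, sorted with cumulative weight:
  x=3 (Denby, w=60) cum 60
  x=3 (Elwood, w=60) cum 120
  x=4 (Ashton, w=12) cum 132
  x=11 (Brookfield, w=90) cum 222  ← median
  x=11 (Calder, w=50) cum 272
⇒ x* = 11
y-coordinate, sorted with cumulative weight:
  y=2 (Denby, w=60) cum 60
  y=5 (Ashton, w=12) cum 72
  y=6 (Brookfield, w=90) cum 162  ← median
  y=8 (Elwood, w=60) cum 222
  y=11 (Calder, w=50) cum 272
⇒ y* = 6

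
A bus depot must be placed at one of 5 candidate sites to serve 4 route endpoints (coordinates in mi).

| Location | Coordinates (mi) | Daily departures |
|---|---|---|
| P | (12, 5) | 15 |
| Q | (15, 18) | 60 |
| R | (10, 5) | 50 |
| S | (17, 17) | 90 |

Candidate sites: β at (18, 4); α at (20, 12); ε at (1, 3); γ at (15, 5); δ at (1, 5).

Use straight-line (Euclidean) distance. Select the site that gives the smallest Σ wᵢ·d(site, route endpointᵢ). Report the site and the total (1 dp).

Total weighted distance at each candidate:
  β (18, 4): total = 2526.9
  α (20, 12): total = 1763.2
  ε (1, 3): total = 3773.2
  γ (15, 5): total = 2169.9
  δ (1, 5): total = 3561.3
Minimum is at α with total 1763.2 mi.

α, total 1763.2 mi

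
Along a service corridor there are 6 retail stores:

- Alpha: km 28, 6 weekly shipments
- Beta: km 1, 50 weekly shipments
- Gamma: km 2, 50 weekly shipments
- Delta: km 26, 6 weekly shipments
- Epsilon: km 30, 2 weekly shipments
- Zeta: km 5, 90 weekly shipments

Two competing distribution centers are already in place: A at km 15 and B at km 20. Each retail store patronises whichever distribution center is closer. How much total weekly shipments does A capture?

The indifferent point is the midpoint (15+20)/2 = 17.5; retail stores left of it (closer to A at 15) go to A, those right go to B.
  Beta at 1 (w=50) → A
  Gamma at 2 (w=50) → A
  Zeta at 5 (w=90) → A
  Delta at 26 (w=6) → B
  Alpha at 28 (w=6) → B
  Epsilon at 30 (w=2) → B
A captures 190; B captures 14.

190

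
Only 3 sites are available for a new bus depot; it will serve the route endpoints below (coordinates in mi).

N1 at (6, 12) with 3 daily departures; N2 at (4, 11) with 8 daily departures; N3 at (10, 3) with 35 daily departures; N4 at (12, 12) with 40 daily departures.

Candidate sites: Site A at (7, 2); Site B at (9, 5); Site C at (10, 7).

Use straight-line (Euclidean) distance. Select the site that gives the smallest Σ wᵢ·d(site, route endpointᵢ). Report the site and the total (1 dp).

Total weighted distance at each candidate:
  Site A (7, 2): total = 663.9
  Site B (9, 5): total = 468.2
  Site C (10, 7): total = 432.3
Minimum is at Site C with total 432.3 mi.

Site C, total 432.3 mi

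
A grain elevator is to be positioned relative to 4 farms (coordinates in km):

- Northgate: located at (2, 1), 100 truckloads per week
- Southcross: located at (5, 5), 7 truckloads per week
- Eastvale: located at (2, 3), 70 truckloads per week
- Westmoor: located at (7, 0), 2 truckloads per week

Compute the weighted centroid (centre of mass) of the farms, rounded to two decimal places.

(2.17, 1.93)

The minimiser of Σwᵢ‖p−pᵢ‖² is the weighted centroid p* = (Σwᵢpᵢ)/(Σwᵢ).
Σwᵢ = 179.
Σwᵢxᵢ = 100·2 + 7·5 + 70·2 + 2·7 = 389.
Σwᵢyᵢ = 100·1 + 7·5 + 70·3 + 2·0 = 345.
x* = 389/179 = 2.17, y* = 345/179 = 1.93.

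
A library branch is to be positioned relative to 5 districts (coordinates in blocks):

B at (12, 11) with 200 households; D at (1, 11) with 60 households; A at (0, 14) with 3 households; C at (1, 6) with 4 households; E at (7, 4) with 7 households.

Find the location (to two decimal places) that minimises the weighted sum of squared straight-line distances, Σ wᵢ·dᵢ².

The minimiser of Σwᵢ‖p−pᵢ‖² is the weighted centroid p* = (Σwᵢpᵢ)/(Σwᵢ).
Σwᵢ = 274.
Σwᵢxᵢ = 200·12 + 60·1 + 3·0 + 4·1 + 7·7 = 2513.
Σwᵢyᵢ = 200·11 + 60·11 + 3·14 + 4·6 + 7·4 = 2954.
x* = 2513/274 = 9.17, y* = 2954/274 = 10.78.

(9.17, 10.78)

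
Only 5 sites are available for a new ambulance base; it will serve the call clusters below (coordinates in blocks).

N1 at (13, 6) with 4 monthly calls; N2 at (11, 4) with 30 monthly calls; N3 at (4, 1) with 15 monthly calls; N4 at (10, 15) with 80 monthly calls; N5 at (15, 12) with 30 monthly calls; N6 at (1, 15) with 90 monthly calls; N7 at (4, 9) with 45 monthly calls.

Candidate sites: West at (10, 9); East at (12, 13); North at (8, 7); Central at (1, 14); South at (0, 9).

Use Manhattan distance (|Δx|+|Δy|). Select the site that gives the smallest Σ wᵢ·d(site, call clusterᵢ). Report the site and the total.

Central, total 2650 blocks

Total weighted distance at each candidate:
  West (10, 9): total = 2754
  East (12, 13): total = 2782
  North (8, 7): total = 3134
  Central (1, 14): total = 2650
  South (0, 9): total = 3354
Minimum is at Central with total 2650 blocks.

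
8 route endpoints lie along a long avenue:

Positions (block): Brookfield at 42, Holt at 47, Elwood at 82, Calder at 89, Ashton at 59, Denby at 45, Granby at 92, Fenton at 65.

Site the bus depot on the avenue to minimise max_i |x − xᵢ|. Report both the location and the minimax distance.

The 1-center on a line is the midpoint of the two extreme points: leftmost at 42, rightmost at 92.
Optimal location = (42 + 92)/2 = 67; maximum distance = (92 − 42)/2 = 25.

location 67, max distance 25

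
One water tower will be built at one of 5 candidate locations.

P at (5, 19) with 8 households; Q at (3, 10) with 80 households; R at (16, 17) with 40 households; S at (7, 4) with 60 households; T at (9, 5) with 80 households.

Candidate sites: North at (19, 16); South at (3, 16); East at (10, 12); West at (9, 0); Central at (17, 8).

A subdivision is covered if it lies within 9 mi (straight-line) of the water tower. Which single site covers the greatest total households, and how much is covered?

East, covering 268

Coverage radius r = 9 mi; a point is covered iff (Δx)²+(Δy)² ≤ 9² = 81.
  North (19, 16): covers {R} → 40
  South (3, 16): covers {P, Q} → 88
  East (10, 12): covers {P, Q, R, S, T} → 268
  West (9, 0): covers {S, T} → 140
  Central (17, 8): covers {T} → 80
Maximum coverage at East: 268 households.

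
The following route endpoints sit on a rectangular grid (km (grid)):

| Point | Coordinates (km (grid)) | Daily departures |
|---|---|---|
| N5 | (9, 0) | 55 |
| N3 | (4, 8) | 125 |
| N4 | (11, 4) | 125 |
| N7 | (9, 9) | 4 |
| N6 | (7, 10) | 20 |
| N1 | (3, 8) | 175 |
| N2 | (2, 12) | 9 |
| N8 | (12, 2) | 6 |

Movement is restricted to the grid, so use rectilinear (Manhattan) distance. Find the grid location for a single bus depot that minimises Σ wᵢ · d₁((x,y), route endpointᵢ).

(4, 8)

Manhattan distance separates: Σwᵢ(|x−xᵢ|+|y−yᵢ|) = Σwᵢ|x−xᵢ| + Σwᵢ|y−yᵢ|, so x and y are optimised independently as 1-D weighted medians.
Total weight W = 519; half = 259.5.
x-coordinate, sorted with cumulative weight:
  x=2 (N2, w=9) cum 9
  x=3 (N1, w=175) cum 184
  x=4 (N3, w=125) cum 309  ← median
  x=7 (N6, w=20) cum 329
  x=9 (N5, w=55) cum 384
  x=9 (N7, w=4) cum 388
  x=11 (N4, w=125) cum 513
  x=12 (N8, w=6) cum 519
⇒ x* = 4
y-coordinate, sorted with cumulative weight:
  y=0 (N5, w=55) cum 55
  y=2 (N8, w=6) cum 61
  y=4 (N4, w=125) cum 186
  y=8 (N3, w=125) cum 311  ← median
  y=8 (N1, w=175) cum 486
  y=9 (N7, w=4) cum 490
  y=10 (N6, w=20) cum 510
  y=12 (N2, w=9) cum 519
⇒ y* = 8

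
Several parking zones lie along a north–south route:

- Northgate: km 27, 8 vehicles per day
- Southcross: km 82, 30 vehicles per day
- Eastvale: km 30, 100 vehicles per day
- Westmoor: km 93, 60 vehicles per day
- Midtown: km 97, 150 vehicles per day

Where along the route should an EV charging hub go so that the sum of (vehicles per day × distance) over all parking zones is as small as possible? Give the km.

x = 93

For a sum of weighted absolute distances on a line, the optimum is the weighted median (not the mean). Total weight W = 348; half-weight = 174.
Sort by position and accumulate weight:
  km 27 (Northgate, w=8) → cum 8
  km 30 (Eastvale, w=100) → cum 108
  km 82 (Southcross, w=30) → cum 138
  km 93 (Westmoor, w=60) → cum 198  ≥ 174 → median here
  km 97 (Midtown, w=150) → cum 348
Optimal location: km 93.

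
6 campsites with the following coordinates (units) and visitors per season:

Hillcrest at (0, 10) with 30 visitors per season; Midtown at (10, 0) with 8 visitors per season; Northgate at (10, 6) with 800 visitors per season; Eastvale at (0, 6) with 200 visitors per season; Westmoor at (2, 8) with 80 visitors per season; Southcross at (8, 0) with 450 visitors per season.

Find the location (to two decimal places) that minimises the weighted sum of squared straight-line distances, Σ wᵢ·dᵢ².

The minimiser of Σwᵢ‖p−pᵢ‖² is the weighted centroid p* = (Σwᵢpᵢ)/(Σwᵢ).
Σwᵢ = 1568.
Σwᵢxᵢ = 30·0 + 8·10 + 800·10 + 200·0 + 80·2 + 450·8 = 11840.
Σwᵢyᵢ = 30·10 + 8·0 + 800·6 + 200·6 + 80·8 + 450·0 = 6940.
x* = 11840/1568 = 7.55, y* = 6940/1568 = 4.43.

(7.55, 4.43)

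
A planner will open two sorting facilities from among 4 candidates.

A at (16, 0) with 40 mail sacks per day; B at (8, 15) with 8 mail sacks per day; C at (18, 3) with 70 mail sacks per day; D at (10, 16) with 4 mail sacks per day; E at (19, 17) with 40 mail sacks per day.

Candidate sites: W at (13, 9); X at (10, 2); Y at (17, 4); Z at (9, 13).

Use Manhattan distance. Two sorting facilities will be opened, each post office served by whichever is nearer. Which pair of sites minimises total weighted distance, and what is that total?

{Y, Z}, total 940

Evaluate every pair (each demand assigned to the nearer of the two):
  {Y, Z}: total = 940
  {W, Y}: total = 1028
  {X, Y}: total = 1116
  {X, Z}: total = 1550
  {W, X}: total = 1638
  {W, Z}: total = 1850
Best pair: {Y, Z} with total 940.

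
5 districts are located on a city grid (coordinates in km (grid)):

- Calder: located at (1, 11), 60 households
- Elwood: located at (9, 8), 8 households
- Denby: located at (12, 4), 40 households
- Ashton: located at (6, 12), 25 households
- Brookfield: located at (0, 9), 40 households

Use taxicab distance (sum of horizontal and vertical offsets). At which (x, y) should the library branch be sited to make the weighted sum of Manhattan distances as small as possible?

(1, 9)

Manhattan distance separates: Σwᵢ(|x−xᵢ|+|y−yᵢ|) = Σwᵢ|x−xᵢ| + Σwᵢ|y−yᵢ|, so x and y are optimised independently as 1-D weighted medians.
Total weight W = 173; half = 86.5.
x-coordinate, sorted with cumulative weight:
  x=0 (Brookfield, w=40) cum 40
  x=1 (Calder, w=60) cum 100  ← median
  x=6 (Ashton, w=25) cum 125
  x=9 (Elwood, w=8) cum 133
  x=12 (Denby, w=40) cum 173
⇒ x* = 1
y-coordinate, sorted with cumulative weight:
  y=4 (Denby, w=40) cum 40
  y=8 (Elwood, w=8) cum 48
  y=9 (Brookfield, w=40) cum 88  ← median
  y=11 (Calder, w=60) cum 148
  y=12 (Ashton, w=25) cum 173
⇒ y* = 9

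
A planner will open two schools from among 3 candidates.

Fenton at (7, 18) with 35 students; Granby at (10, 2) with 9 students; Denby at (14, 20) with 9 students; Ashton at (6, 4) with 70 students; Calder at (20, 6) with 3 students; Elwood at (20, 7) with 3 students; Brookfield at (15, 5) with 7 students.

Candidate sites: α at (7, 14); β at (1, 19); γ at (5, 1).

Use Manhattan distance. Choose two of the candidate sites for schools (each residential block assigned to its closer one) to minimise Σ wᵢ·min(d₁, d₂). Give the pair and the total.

Evaluate every pair (each demand assigned to the nearer of the two):
  {α, γ}: total = 809
  {β, γ}: total = 926
  {α, β}: total = 1404
Best pair: {α, γ} with total 809.

{α, γ}, total 809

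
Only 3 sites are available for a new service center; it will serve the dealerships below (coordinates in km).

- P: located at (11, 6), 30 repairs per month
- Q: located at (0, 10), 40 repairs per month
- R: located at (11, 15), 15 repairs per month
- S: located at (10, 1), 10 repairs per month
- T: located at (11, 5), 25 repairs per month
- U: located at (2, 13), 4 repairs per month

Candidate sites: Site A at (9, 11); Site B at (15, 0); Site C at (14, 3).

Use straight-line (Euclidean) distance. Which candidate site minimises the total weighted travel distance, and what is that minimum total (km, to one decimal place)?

Total weighted distance at each candidate:
  Site A (9, 11): total = 878.6
  Site B (15, 0): total = 1454.9
  Site C (14, 3): total = 1136.3
Minimum is at Site A with total 878.6 km.

Site A, total 878.6 km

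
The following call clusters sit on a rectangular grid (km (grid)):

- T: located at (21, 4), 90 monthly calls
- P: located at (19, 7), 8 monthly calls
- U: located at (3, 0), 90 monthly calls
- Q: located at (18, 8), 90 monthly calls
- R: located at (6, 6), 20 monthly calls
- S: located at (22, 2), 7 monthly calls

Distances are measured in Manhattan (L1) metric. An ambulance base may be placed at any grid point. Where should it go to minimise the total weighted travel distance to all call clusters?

(18, 4)

Manhattan distance separates: Σwᵢ(|x−xᵢ|+|y−yᵢ|) = Σwᵢ|x−xᵢ| + Σwᵢ|y−yᵢ|, so x and y are optimised independently as 1-D weighted medians.
Total weight W = 305; half = 152.5.
x-coordinate, sorted with cumulative weight:
  x=3 (U, w=90) cum 90
  x=6 (R, w=20) cum 110
  x=18 (Q, w=90) cum 200  ← median
  x=19 (P, w=8) cum 208
  x=21 (T, w=90) cum 298
  x=22 (S, w=7) cum 305
⇒ x* = 18
y-coordinate, sorted with cumulative weight:
  y=0 (U, w=90) cum 90
  y=2 (S, w=7) cum 97
  y=4 (T, w=90) cum 187  ← median
  y=6 (R, w=20) cum 207
  y=7 (P, w=8) cum 215
  y=8 (Q, w=90) cum 305
⇒ y* = 4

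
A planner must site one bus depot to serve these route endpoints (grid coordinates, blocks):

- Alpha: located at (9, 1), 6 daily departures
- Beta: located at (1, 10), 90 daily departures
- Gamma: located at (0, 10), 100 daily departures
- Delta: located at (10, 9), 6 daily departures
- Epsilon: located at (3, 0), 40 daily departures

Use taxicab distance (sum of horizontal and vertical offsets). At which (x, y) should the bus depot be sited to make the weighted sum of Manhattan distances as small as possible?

Manhattan distance separates: Σwᵢ(|x−xᵢ|+|y−yᵢ|) = Σwᵢ|x−xᵢ| + Σwᵢ|y−yᵢ|, so x and y are optimised independently as 1-D weighted medians.
Total weight W = 242; half = 121.
x-coordinate, sorted with cumulative weight:
  x=0 (Gamma, w=100) cum 100
  x=1 (Beta, w=90) cum 190  ← median
  x=3 (Epsilon, w=40) cum 230
  x=9 (Alpha, w=6) cum 236
  x=10 (Delta, w=6) cum 242
⇒ x* = 1
y-coordinate, sorted with cumulative weight:
  y=0 (Epsilon, w=40) cum 40
  y=1 (Alpha, w=6) cum 46
  y=9 (Delta, w=6) cum 52
  y=10 (Beta, w=90) cum 142  ← median
  y=10 (Gamma, w=100) cum 242
⇒ y* = 10

(1, 10)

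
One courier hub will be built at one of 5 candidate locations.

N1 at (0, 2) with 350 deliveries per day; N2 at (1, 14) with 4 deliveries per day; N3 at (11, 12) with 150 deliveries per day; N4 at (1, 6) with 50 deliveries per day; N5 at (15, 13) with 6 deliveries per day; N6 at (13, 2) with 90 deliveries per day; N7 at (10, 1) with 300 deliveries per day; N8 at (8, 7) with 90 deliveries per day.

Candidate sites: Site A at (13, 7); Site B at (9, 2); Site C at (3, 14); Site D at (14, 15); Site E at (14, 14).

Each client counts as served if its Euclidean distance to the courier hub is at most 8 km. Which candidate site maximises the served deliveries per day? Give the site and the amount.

Coverage radius r = 8 km; a point is covered iff (Δx)²+(Δy)² ≤ 8² = 64.
  Site A (13, 7): covers {N3, N5, N6, N7, N8} → 636
  Site B (9, 2): covers {N6, N7, N8} → 480
  Site C (3, 14): covers {N2} → 4
  Site D (14, 15): covers {N3, N5} → 156
  Site E (14, 14): covers {N3, N5} → 156
Maximum coverage at Site A: 636 deliveries per day.

Site A, covering 636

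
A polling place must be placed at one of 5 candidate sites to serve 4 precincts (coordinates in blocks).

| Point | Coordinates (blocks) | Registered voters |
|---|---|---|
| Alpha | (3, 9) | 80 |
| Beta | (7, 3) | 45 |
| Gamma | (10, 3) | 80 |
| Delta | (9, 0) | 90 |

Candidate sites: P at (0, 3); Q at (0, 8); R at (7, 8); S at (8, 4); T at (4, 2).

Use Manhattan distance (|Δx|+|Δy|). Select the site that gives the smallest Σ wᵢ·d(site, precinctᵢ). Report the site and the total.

Total weighted distance at each candidate:
  P (0, 3): total = 2915
  Q (0, 8): total = 3590
  R (7, 8): total = 2165
  S (8, 4): total = 1580
  T (4, 2): total = 2010
Minimum is at S with total 1580 blocks.

S, total 1580 blocks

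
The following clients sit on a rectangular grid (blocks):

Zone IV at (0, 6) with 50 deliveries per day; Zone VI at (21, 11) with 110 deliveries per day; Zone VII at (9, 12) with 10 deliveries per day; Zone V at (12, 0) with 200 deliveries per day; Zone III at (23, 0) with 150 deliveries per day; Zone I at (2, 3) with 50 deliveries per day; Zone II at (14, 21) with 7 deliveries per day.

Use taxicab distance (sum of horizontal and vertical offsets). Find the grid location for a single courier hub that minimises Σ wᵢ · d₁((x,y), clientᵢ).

Manhattan distance separates: Σwᵢ(|x−xᵢ|+|y−yᵢ|) = Σwᵢ|x−xᵢ| + Σwᵢ|y−yᵢ|, so x and y are optimised independently as 1-D weighted medians.
Total weight W = 577; half = 288.5.
x-coordinate, sorted with cumulative weight:
  x=0 (Zone IV, w=50) cum 50
  x=2 (Zone I, w=50) cum 100
  x=9 (Zone VII, w=10) cum 110
  x=12 (Zone V, w=200) cum 310  ← median
  x=14 (Zone II, w=7) cum 317
  x=21 (Zone VI, w=110) cum 427
  x=23 (Zone III, w=150) cum 577
⇒ x* = 12
y-coordinate, sorted with cumulative weight:
  y=0 (Zone V, w=200) cum 200
  y=0 (Zone III, w=150) cum 350  ← median
  y=3 (Zone I, w=50) cum 400
  y=6 (Zone IV, w=50) cum 450
  y=11 (Zone VI, w=110) cum 560
  y=12 (Zone VII, w=10) cum 570
  y=21 (Zone II, w=7) cum 577
⇒ y* = 0

(12, 0)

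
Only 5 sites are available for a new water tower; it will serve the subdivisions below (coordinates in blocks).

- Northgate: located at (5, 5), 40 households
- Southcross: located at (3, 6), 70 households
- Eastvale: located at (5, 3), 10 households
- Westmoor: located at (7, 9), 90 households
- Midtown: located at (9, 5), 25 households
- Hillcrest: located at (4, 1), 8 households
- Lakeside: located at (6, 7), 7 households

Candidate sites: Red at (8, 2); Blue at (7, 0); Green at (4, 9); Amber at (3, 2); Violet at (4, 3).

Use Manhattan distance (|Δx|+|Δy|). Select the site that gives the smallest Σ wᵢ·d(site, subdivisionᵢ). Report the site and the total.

Green, total 1137 blocks

Total weighted distance at each candidate:
  Red (8, 2): total = 1819
  Blue (7, 0): total = 2103
  Green (4, 9): total = 1137
  Amber (3, 2): total = 1797
  Violet (4, 3): total = 1453
Minimum is at Green with total 1137 blocks.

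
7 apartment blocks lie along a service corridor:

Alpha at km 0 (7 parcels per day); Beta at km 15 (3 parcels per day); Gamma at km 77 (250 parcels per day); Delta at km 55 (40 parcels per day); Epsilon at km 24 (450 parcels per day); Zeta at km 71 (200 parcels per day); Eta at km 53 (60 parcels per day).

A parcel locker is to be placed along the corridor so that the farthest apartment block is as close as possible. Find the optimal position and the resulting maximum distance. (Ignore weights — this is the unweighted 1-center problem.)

The 1-center on a line is the midpoint of the two extreme points: leftmost at 0, rightmost at 77.
Optimal location = (0 + 77)/2 = 38.5; maximum distance = (77 − 0)/2 = 38.5.

location 38.5, max distance 38.5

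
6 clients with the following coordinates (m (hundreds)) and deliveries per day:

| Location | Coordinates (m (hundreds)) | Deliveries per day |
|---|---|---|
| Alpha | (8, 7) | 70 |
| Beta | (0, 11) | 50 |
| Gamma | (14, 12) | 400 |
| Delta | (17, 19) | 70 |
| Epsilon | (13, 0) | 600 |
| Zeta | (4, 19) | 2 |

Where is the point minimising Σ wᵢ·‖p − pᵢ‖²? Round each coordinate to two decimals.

The minimiser of Σwᵢ‖p−pᵢ‖² is the weighted centroid p* = (Σwᵢpᵢ)/(Σwᵢ).
Σwᵢ = 1192.
Σwᵢxᵢ = 70·8 + 50·0 + 400·14 + 70·17 + 600·13 + 2·4 = 15158.
Σwᵢyᵢ = 70·7 + 50·11 + 400·12 + 70·19 + 600·0 + 2·19 = 7208.
x* = 15158/1192 = 12.72, y* = 7208/1192 = 6.05.

(12.72, 6.05)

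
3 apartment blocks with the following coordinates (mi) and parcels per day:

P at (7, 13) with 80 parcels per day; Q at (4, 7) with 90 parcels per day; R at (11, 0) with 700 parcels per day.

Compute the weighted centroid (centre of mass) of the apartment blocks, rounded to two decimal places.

(9.91, 1.92)

The minimiser of Σwᵢ‖p−pᵢ‖² is the weighted centroid p* = (Σwᵢpᵢ)/(Σwᵢ).
Σwᵢ = 870.
Σwᵢxᵢ = 80·7 + 90·4 + 700·11 = 8620.
Σwᵢyᵢ = 80·13 + 90·7 + 700·0 = 1670.
x* = 8620/870 = 9.91, y* = 1670/870 = 1.92.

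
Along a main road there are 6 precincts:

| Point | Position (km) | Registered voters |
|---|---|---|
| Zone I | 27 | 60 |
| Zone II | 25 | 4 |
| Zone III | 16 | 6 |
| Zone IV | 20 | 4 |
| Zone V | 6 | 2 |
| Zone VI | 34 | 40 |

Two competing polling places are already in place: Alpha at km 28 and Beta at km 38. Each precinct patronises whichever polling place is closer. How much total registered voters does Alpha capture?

76

The indifferent point is the midpoint (28+38)/2 = 33; precincts left of it (closer to Alpha at 28) go to Alpha, those right go to Beta.
  Zone V at 6 (w=2) → Alpha
  Zone III at 16 (w=6) → Alpha
  Zone IV at 20 (w=4) → Alpha
  Zone II at 25 (w=4) → Alpha
  Zone I at 27 (w=60) → Alpha
  Zone VI at 34 (w=40) → Beta
Alpha captures 76; Beta captures 40.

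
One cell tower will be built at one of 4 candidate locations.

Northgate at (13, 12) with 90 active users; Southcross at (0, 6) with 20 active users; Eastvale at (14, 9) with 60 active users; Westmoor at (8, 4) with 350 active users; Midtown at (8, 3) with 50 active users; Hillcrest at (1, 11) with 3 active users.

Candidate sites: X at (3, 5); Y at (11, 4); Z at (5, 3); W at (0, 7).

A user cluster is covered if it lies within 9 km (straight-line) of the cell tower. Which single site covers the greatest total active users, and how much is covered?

Y, covering 550

Coverage radius r = 9 km; a point is covered iff (Δx)²+(Δy)² ≤ 9² = 81.
  X (3, 5): covers {Southcross, Westmoor, Midtown, Hillcrest} → 423
  Y (11, 4): covers {Northgate, Eastvale, Westmoor, Midtown} → 550
  Z (5, 3): covers {Southcross, Westmoor, Midtown, Hillcrest} → 423
  W (0, 7): covers {Southcross, Westmoor, Midtown, Hillcrest} → 423
Maximum coverage at Y: 550 active users.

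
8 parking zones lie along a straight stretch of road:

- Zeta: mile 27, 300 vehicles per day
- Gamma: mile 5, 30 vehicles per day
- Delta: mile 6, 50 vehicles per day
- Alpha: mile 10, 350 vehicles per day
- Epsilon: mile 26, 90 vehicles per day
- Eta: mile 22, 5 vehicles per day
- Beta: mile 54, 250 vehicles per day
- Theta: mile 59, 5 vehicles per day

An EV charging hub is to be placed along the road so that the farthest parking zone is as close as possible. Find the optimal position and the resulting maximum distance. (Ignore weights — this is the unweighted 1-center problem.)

location 32, max distance 27

The 1-center on a line is the midpoint of the two extreme points: leftmost at 5, rightmost at 59.
Optimal location = (5 + 59)/2 = 32; maximum distance = (59 − 5)/2 = 27.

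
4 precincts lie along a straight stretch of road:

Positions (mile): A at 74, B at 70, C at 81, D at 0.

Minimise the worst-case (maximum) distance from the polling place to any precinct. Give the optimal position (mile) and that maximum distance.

location 40.5, max distance 40.5

The 1-center on a line is the midpoint of the two extreme points: leftmost at 0, rightmost at 81.
Optimal location = (0 + 81)/2 = 40.5; maximum distance = (81 − 0)/2 = 40.5.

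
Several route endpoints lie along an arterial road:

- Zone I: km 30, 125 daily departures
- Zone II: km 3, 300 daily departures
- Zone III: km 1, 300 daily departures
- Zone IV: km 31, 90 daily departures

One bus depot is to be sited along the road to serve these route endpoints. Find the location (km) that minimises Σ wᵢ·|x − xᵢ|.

For a sum of weighted absolute distances on a line, the optimum is the weighted median (not the mean). Total weight W = 815; half-weight = 407.5.
Sort by position and accumulate weight:
  km 1 (Zone III, w=300) → cum 300
  km 3 (Zone II, w=300) → cum 600  ≥ 407.5 → median here
  km 30 (Zone I, w=125) → cum 725
  km 31 (Zone IV, w=90) → cum 815
Optimal location: km 3.

x = 3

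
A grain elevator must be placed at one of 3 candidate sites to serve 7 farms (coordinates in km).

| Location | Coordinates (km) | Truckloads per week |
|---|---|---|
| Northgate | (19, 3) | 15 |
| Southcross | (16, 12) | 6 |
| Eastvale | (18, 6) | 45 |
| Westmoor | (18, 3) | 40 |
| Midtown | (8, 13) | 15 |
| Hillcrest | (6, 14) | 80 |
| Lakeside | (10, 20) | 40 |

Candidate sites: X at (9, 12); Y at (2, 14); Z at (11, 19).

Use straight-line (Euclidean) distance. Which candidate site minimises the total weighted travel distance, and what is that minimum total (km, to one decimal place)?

X, total 1871.8 km

Total weighted distance at each candidate:
  X (9, 12): total = 1871.8
  Y (2, 14): total = 2781.5
  Z (11, 19): total = 2405.8
Minimum is at X with total 1871.8 km.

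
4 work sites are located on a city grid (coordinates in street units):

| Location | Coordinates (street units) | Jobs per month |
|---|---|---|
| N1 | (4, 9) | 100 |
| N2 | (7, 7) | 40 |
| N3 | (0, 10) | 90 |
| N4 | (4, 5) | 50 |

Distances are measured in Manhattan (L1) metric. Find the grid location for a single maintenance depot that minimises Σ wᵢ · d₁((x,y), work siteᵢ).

(4, 9)

Manhattan distance separates: Σwᵢ(|x−xᵢ|+|y−yᵢ|) = Σwᵢ|x−xᵢ| + Σwᵢ|y−yᵢ|, so x and y are optimised independently as 1-D weighted medians.
Total weight W = 280; half = 140.
x-coordinate, sorted with cumulative weight:
  x=0 (N3, w=90) cum 90
  x=4 (N1, w=100) cum 190  ← median
  x=4 (N4, w=50) cum 240
  x=7 (N2, w=40) cum 280
⇒ x* = 4
y-coordinate, sorted with cumulative weight:
  y=5 (N4, w=50) cum 50
  y=7 (N2, w=40) cum 90
  y=9 (N1, w=100) cum 190  ← median
  y=10 (N3, w=90) cum 280
⇒ y* = 9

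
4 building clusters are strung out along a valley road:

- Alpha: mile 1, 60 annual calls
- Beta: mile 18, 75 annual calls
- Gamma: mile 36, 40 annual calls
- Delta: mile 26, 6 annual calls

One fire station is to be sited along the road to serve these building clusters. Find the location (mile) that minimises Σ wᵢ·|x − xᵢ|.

For a sum of weighted absolute distances on a line, the optimum is the weighted median (not the mean). Total weight W = 181; half-weight = 90.5.
Sort by position and accumulate weight:
  mile 1 (Alpha, w=60) → cum 60
  mile 18 (Beta, w=75) → cum 135  ≥ 90.5 → median here
  mile 26 (Delta, w=6) → cum 141
  mile 36 (Gamma, w=40) → cum 181
Optimal location: mile 18.

x = 18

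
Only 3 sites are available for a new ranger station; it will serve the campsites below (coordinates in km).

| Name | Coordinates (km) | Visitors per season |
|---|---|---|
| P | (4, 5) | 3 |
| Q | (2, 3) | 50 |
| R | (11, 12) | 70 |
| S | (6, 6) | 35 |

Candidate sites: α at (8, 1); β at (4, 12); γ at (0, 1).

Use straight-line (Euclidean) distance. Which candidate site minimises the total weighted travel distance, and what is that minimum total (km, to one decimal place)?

Total weighted distance at each candidate:
  α (8, 1): total = 1319.8
  β (4, 12): total = 1193.3
  γ (0, 1): total = 1520.7
Minimum is at β with total 1193.3 km.

β, total 1193.3 km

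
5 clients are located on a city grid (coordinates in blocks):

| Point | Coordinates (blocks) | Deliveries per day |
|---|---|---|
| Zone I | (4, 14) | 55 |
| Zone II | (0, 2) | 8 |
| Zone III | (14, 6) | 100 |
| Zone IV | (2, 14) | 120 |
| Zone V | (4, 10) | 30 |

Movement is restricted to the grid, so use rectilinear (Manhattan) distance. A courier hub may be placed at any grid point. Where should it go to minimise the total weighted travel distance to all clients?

Manhattan distance separates: Σwᵢ(|x−xᵢ|+|y−yᵢ|) = Σwᵢ|x−xᵢ| + Σwᵢ|y−yᵢ|, so x and y are optimised independently as 1-D weighted medians.
Total weight W = 313; half = 156.5.
x-coordinate, sorted with cumulative weight:
  x=0 (Zone II, w=8) cum 8
  x=2 (Zone IV, w=120) cum 128
  x=4 (Zone I, w=55) cum 183  ← median
  x=4 (Zone V, w=30) cum 213
  x=14 (Zone III, w=100) cum 313
⇒ x* = 4
y-coordinate, sorted with cumulative weight:
  y=2 (Zone II, w=8) cum 8
  y=6 (Zone III, w=100) cum 108
  y=10 (Zone V, w=30) cum 138
  y=14 (Zone I, w=55) cum 193  ← median
  y=14 (Zone IV, w=120) cum 313
⇒ y* = 14

(4, 14)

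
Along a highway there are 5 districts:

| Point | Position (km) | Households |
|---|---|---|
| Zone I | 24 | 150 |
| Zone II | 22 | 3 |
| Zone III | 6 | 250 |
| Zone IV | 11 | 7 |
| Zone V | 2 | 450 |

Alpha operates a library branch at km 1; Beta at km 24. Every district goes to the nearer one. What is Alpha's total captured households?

The indifferent point is the midpoint (1+24)/2 = 12.5; districts left of it (closer to Alpha at 1) go to Alpha, those right go to Beta.
  Zone V at 2 (w=450) → Alpha
  Zone III at 6 (w=250) → Alpha
  Zone IV at 11 (w=7) → Alpha
  Zone II at 22 (w=3) → Beta
  Zone I at 24 (w=150) → Beta
Alpha captures 707; Beta captures 153.

707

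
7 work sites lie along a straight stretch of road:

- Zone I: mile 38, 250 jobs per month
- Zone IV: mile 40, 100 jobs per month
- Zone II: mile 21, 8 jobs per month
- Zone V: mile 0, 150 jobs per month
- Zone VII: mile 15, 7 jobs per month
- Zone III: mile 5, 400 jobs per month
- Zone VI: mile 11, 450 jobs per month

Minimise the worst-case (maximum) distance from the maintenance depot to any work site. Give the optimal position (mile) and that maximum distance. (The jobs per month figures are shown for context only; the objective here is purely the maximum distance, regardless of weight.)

location 20, max distance 20

The 1-center on a line is the midpoint of the two extreme points: leftmost at 0, rightmost at 40.
Optimal location = (0 + 40)/2 = 20; maximum distance = (40 − 0)/2 = 20.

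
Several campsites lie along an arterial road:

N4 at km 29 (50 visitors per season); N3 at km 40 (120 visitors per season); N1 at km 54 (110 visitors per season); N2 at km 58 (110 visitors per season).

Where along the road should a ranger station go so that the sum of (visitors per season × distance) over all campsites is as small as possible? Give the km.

For a sum of weighted absolute distances on a line, the optimum is the weighted median (not the mean). Total weight W = 390; half-weight = 195.
Sort by position and accumulate weight:
  km 29 (N4, w=50) → cum 50
  km 40 (N3, w=120) → cum 170
  km 54 (N1, w=110) → cum 280  ≥ 195 → median here
  km 58 (N2, w=110) → cum 390
Optimal location: km 54.

x = 54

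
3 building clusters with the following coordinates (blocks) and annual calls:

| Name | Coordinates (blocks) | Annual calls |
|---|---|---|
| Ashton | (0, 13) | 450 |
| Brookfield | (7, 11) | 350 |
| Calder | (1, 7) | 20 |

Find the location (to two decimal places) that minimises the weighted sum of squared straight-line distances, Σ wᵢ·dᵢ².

(3.01, 12.00)

The minimiser of Σwᵢ‖p−pᵢ‖² is the weighted centroid p* = (Σwᵢpᵢ)/(Σwᵢ).
Σwᵢ = 820.
Σwᵢxᵢ = 450·0 + 350·7 + 20·1 = 2470.
Σwᵢyᵢ = 450·13 + 350·11 + 20·7 = 9840.
x* = 2470/820 = 3.01, y* = 9840/820 = 12.00.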